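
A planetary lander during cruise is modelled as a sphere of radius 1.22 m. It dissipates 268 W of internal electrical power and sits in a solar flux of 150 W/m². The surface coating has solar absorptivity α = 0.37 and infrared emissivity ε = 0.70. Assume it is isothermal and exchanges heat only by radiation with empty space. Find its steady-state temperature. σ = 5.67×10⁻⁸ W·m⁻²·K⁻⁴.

T ≈ 163 K

At steady state, absorbed solar power + internal power = radiated power.
Absorbed: α·S·A_cross = 0.37·150·4.676 = 259.5 W (cross-section πr²).
Total input = 259.5 + 268 = 527.5 W.
Radiated: εσ·A_surf·T⁴ with A_surf = 4πr² = 18.70 m².
T⁴ = 527.5/(0.70·5.67×10⁻⁸·18.70) = 7.106×10⁸ K⁴.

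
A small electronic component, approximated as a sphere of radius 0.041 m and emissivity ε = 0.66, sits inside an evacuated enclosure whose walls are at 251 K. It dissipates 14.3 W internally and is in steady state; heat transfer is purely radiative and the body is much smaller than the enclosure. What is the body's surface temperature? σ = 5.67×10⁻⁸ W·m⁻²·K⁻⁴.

T ≈ 385 K

For a small grey body in a large enclosure, net radiated power = εσA(T⁴ − T_w⁴).
Steady state: P = εσA(T⁴ − T_w⁴) with A = 4πr² = 0.02112 m².
T⁴ = P/(εσA) + T_w⁴ = 14.3/(0.66·5.67×10⁻⁸·0.02112) + (251)⁴
    = 1.809×10¹⁰ + 3.969×10⁹ = 2.206×10¹⁰ K⁴.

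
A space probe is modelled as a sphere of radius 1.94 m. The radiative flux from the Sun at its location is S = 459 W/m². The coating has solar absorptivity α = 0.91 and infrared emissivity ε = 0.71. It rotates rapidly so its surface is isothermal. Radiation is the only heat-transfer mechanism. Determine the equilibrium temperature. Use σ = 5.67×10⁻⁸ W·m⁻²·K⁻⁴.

At equilibrium, absorbed power = emitted power.
Absorbing cross-section = πr² = 11.82 m²; emitting surface = 4πr² = 47.29 m² (ratio 4).
αS·A_cross = εσ·A_surf·T⁴  ⇒  T⁴ = αS/(ε·4σ).
T⁴ = 0.910·459/(0.71·4·5.67×10⁻⁸) = 2.594×10⁹ K⁴.
T = (2.594×10⁹)^(1/4).

T ≈ 226 K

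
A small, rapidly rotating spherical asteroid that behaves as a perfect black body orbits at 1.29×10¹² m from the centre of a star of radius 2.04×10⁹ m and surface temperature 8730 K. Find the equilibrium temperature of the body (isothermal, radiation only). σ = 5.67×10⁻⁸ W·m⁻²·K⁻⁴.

T ≈ 245 K

The star's surface emits σT_*⁴; at distance d the flux is S = σT_*⁴(R_*/d)².
S = 5.67×10⁻⁸·(8730)⁴·(2.04×10⁹/1.29×10¹²)² = 823.6 W/m².
For an isothermal sphere T⁴ = (1−a)S/(4σ) = 3.631×10⁹ K⁴.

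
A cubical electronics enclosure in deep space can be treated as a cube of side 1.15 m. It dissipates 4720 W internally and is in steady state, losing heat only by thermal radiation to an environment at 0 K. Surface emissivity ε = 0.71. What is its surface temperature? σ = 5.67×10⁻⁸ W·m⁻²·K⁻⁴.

Steady state: internal power = radiated power, P = εσA T⁴.
Radiating area A = 6L² = 7.935 m².
T⁴ = P/(εσA) = 4720/(0.71·5.67×10⁻⁸·7.935) = 1.478×10¹⁰ K⁴.
T = (1.478×10¹⁰)^(1/4).

T ≈ 349 K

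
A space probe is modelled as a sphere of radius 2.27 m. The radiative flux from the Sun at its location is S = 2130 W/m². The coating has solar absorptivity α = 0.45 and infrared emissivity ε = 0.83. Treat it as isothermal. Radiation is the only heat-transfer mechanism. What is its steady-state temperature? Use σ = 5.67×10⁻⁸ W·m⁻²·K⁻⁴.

T ≈ 267 K

At equilibrium, absorbed power = emitted power.
Absorbing cross-section = πr² = 16.19 m²; emitting surface = 4πr² = 64.75 m² (ratio 4).
αS·A_cross = εσ·A_surf·T⁴  ⇒  T⁴ = αS/(ε·4σ).
T⁴ = 0.450·2130/(0.83·4·5.67×10⁻⁸) = 5.092×10⁹ K⁴.
T = (5.092×10⁹)^(1/4).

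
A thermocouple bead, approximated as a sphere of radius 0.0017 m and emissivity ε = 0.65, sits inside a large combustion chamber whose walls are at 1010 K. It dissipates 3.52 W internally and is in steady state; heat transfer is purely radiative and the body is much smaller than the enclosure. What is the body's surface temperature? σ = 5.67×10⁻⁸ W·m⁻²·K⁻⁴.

For a small grey body in a large enclosure, net radiated power = εσA(T⁴ − T_w⁴).
Steady state: P = εσA(T⁴ − T_w⁴) with A = 4πr² = 3.632×10⁻⁵ m².
T⁴ = P/(εσA) + T_w⁴ = 3.52/(0.65·5.67×10⁻⁸·3.632×10⁻⁵) + (1010)⁴
    = 2.630×10¹² + 1.041×10¹² = 3.670×10¹² K⁴.

T ≈ 1380 K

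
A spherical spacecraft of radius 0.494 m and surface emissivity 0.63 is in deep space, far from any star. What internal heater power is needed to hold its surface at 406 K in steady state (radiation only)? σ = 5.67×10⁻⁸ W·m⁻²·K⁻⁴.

P ≈ 2980 W

P = εσ·4πr²·T⁴.
4πr² = 3.067 m²; T⁴ = 2.717×10¹⁰ K⁴.
P = 0.63·5.67×10⁻⁸·3.067·2.717×10¹⁰.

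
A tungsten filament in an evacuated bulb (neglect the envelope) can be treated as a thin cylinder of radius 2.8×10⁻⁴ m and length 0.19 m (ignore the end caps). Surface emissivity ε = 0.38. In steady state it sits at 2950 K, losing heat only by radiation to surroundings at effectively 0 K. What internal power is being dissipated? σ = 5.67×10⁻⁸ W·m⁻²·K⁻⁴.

Steady state: P = εσA T⁴.
A = 2πrL = 3.343×10⁻⁴ m²; T⁴ = (2950)⁴ = 7.573×10¹³ K⁴.
P = 0.38 × 5.67×10⁻⁸ × 3.343×10⁻⁴ × 7.573×10¹³.

P ≈ 545 W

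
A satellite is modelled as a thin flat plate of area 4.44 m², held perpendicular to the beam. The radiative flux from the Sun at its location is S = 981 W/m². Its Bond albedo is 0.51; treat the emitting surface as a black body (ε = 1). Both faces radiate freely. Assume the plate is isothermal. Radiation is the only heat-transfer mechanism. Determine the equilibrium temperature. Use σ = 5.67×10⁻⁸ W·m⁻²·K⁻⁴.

At equilibrium, absorbed power = emitted power.
Absorbing cross-section = A = 4.440 m²; emitting surface = 2A = 8.880 m² (ratio 2).
(1−a)S·A_cross = εσ·A_surf·T⁴  ⇒  T⁴ = (1−a)S/(2σ).
T⁴ = 0.490·981/(2·5.67×10⁻⁸) = 4.239×10⁹ K⁴.
T = (4.239×10⁹)^(1/4).

T ≈ 255 K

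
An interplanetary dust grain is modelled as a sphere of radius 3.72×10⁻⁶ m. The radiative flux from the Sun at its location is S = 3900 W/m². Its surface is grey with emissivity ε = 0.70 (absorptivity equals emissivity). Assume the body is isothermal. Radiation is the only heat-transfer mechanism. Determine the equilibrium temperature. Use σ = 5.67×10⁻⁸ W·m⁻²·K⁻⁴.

T ≈ 362 K

At equilibrium, absorbed power = emitted power.
Absorbing cross-section = πr² = 4.347×10⁻¹¹ m²; emitting surface = 4πr² = 1.739×10⁻¹⁰ m² (ratio 4).
εS·A_cross = εσ·A_surf·T⁴  ⇒  T⁴ = S/(4σ)   (ε cancels).
T⁴ = 3900/(4·5.67×10⁻⁸) = 1.720×10¹⁰ K⁴.
T = (1.720×10¹⁰)^(1/4).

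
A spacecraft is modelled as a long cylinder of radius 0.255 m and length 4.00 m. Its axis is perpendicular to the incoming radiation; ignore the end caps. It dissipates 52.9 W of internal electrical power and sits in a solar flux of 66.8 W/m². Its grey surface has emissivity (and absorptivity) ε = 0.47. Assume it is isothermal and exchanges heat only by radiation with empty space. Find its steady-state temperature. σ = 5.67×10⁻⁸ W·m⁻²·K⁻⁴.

T ≈ 162 K

At steady state, absorbed solar power + internal power = radiated power.
Absorbed: α·S·A_cross = 0.47·66.8·2.040 = 64.05 W (cross-section 2rL).
Total input = 64.05 + 52.9 = 116.9 W.
Radiated: εσ·A_surf·T⁴ with A_surf = 2πrL = 6.409 m².
T⁴ = 116.9/(0.47·5.67×10⁻⁸·6.409) = 6.847×10⁸ K⁴.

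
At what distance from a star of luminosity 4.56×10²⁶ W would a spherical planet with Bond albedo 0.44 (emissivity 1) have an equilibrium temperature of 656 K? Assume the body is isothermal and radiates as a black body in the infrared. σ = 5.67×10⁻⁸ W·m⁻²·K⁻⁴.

For an isothermal black-emitting sphere, (1−a)S·πr² = σ·4πr²·T⁴ ⇒ S = 4σT⁴/(1−a).
S = 4·5.67×10⁻⁸·(656)⁴/0.560 = 75000 W/m².
Flux falls as S = L/(4πd²), so d = √(L/(4πS)) = √(4.56×10²⁶/(4π·75000)).

d ≈ 2.20×10¹⁰ m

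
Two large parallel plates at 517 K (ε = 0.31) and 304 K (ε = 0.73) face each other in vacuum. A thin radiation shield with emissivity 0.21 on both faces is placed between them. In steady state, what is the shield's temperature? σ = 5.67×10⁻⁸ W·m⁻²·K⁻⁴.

In steady state the net flux on the hot side equals that on the cold side.
σ(T₁⁴−T_s⁴)/D₁ = σ(T_s⁴−T₂⁴)/D₂, with D₁ = 1/ε₁+1/ε_s−1 = 6.988, D₂ = 1/ε_s+1/ε₂−1 = 5.132.
Solve for T_s⁴: T_s⁴ = (D₂·T₁⁴ + D₁·T₂⁴)/(D₁+D₂) = 3.518×10¹⁰ K⁴.

T_s ≈ 433 K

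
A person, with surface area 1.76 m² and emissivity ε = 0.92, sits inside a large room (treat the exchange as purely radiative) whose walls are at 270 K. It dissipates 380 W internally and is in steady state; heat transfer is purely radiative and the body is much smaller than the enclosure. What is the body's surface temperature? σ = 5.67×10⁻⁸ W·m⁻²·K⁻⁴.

T ≈ 312 K

For a small grey body in a large enclosure, net radiated power = εσA(T⁴ − T_w⁴).
Steady state: P = εσA(T⁴ − T_w⁴) with A = 1.76 m².
T⁴ = P/(εσA) + T_w⁴ = 380/(0.92·5.67×10⁻⁸·1.760) + (270)⁴
    = 4.139×10⁹ + 5.314×10⁹ = 9.453×10⁹ K⁴.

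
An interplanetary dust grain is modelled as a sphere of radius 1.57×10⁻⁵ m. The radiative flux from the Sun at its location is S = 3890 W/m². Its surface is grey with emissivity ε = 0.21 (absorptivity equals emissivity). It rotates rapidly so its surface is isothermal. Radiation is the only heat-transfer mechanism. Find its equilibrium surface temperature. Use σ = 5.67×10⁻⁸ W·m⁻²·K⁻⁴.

At equilibrium, absorbed power = emitted power.
Absorbing cross-section = πr² = 7.744×10⁻¹⁰ m²; emitting surface = 4πr² = 3.097×10⁻⁹ m² (ratio 4).
εS·A_cross = εσ·A_surf·T⁴  ⇒  T⁴ = S/(4σ)   (ε cancels).
T⁴ = 3890/(4·5.67×10⁻⁸) = 1.715×10¹⁰ K⁴.
T = (1.715×10¹⁰)^(1/4).

T ≈ 362 K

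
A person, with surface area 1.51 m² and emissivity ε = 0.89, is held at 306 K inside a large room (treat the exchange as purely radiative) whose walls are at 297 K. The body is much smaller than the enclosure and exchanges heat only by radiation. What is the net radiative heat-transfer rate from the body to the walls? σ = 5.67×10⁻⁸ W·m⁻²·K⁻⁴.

P_net ≈ 75.2 W

For a small grey body in a large enclosure: P_net = εσA(T_body⁴ − T_wall⁴).
A = 1.51 m²; T_body⁴ − T_wall⁴ = 8.768×10⁹ − 7.781×10⁹ = 9.869×10⁸ K⁴.
|P_net| = 0.89·5.67×10⁻⁸·1.510·9.869×10⁸.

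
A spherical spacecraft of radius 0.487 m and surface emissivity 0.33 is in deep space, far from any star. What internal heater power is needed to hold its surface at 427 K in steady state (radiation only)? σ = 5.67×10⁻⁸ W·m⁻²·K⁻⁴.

P = εσ·4πr²·T⁴.
4πr² = 2.980 m²; T⁴ = 3.324×10¹⁰ K⁴.
P = 0.33·5.67×10⁻⁸·2.980·3.324×10¹⁰.

P ≈ 1850 W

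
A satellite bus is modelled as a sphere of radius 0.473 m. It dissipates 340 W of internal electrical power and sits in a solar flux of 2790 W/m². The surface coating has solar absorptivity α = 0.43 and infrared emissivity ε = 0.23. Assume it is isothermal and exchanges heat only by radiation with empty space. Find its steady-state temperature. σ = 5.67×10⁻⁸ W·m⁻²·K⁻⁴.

At steady state, absorbed solar power + internal power = radiated power.
Absorbed: α·S·A_cross = 0.43·2790·0.7029 = 843.2 W (cross-section πr²).
Total input = 843.2 + 340 = 1183 W.
Radiated: εσ·A_surf·T⁴ with A_surf = 4πr² = 2.811 m².
T⁴ = 1183/(0.23·5.67×10⁻⁸·2.811) = 3.227×10¹⁰ K⁴.

T ≈ 424 K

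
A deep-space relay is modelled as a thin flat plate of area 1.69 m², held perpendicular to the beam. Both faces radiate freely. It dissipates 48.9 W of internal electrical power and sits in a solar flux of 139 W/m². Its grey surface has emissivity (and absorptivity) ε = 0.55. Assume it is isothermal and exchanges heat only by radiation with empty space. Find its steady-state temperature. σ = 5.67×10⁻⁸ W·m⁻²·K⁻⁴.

T ≈ 203 K

At steady state, absorbed solar power + internal power = radiated power.
Absorbed: α·S·A_cross = 0.55·139·1.690 = 129.2 W (cross-section A).
Total input = 129.2 + 48.9 = 178.1 W.
Radiated: εσ·A_surf·T⁴ with A_surf = 2A = 3.380 m².
T⁴ = 178.1/(0.55·5.67×10⁻⁸·3.380) = 1.690×10⁹ K⁴.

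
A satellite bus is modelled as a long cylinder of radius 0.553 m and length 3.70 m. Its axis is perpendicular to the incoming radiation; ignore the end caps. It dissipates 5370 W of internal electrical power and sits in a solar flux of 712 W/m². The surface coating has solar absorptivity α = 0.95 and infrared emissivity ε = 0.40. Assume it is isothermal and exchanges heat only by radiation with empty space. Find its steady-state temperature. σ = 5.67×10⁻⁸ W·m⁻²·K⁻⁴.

At steady state, absorbed solar power + internal power = radiated power.
Absorbed: α·S·A_cross = 0.95·712·4.092 = 2768 W (cross-section 2rL).
Total input = 2768 + 5370 = 8138 W.
Radiated: εσ·A_surf·T⁴ with A_surf = 2πrL = 12.86 m².
T⁴ = 8138/(0.40·5.67×10⁻⁸·12.86) = 2.791×10¹⁰ K⁴.

T ≈ 409 K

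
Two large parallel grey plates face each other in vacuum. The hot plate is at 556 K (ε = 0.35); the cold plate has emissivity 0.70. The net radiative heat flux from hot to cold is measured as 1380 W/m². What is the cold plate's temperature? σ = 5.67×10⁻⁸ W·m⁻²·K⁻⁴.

q = σ(T₁⁴ − T₂⁴)/(1/ε₁ + 1/ε₂ − 1); denominator = 3.286.
T₂⁴ = T₁⁴ − q·(1/ε₁+1/ε₂−1)/σ = 9.557×10¹⁰ − 1380·3.286/5.67×10⁻⁸
    = 1.560×10¹⁰ K⁴.

T₂ ≈ 353 K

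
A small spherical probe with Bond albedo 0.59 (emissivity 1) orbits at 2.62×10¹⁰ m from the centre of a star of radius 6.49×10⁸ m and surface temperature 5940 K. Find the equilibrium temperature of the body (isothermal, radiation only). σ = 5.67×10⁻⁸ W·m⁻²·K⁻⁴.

The star's surface emits σT_*⁴; at distance d the flux is S = σT_*⁴(R_*/d)².
S = 5.67×10⁻⁸·(5940)⁴·(6.49×10⁸/2.62×10¹⁰)² = 43310 W/m².
For an isothermal sphere T⁴ = (1−a)S/(4σ) = 7.830×10¹⁰ K⁴.

T ≈ 529 K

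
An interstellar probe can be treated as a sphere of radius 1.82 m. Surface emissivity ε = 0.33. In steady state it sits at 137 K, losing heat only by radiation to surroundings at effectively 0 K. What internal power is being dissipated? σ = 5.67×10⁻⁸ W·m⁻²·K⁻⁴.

Steady state: P = εσA T⁴.
A = 4πr² = 41.62 m²; T⁴ = (137)⁴ = 3.523×10⁸ K⁴.
P = 0.33 × 5.67×10⁻⁸ × 41.62 × 3.523×10⁸.

P ≈ 274 W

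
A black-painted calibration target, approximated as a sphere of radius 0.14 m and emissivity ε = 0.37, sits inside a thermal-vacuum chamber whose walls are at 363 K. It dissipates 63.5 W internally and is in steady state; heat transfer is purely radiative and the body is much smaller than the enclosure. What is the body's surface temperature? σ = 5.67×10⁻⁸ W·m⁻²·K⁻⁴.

For a small grey body in a large enclosure, net radiated power = εσA(T⁴ − T_w⁴).
Steady state: P = εσA(T⁴ − T_w⁴) with A = 4πr² = 0.2463 m².
T⁴ = P/(εσA) + T_w⁴ = 63.5/(0.37·5.67×10⁻⁸·0.2463) + (363)⁴
    = 1.229×10¹⁰ + 1.736×10¹⁰ = 2.965×10¹⁰ K⁴.

T ≈ 415 K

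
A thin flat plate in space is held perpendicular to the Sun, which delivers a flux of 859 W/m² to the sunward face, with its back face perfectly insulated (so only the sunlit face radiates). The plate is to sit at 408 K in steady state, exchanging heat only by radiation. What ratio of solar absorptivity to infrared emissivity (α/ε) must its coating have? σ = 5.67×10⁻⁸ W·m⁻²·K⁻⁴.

Balance: αS·A = εσ·1A·T⁴ ⇒ α/ε = σT⁴/S.
α/ε = 5.67×10⁻⁸·(408)⁴/859 = 5.67×10⁻⁸·2.771×10¹⁰/859.

α/ε ≈ 1.83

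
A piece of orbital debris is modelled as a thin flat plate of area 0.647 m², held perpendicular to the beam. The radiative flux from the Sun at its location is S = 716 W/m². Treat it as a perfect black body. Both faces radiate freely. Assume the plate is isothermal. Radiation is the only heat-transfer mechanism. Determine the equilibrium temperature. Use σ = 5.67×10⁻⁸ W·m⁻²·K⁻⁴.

T ≈ 282 K

At equilibrium, absorbed power = emitted power.
Absorbing cross-section = A = 0.6470 m²; emitting surface = 2A = 1.294 m² (ratio 2).
S·A_cross = εσ·A_surf·T⁴  ⇒  T⁴ = S/(2σ).
T⁴ = 1.00·716/(2·5.67×10⁻⁸) = 6.314×10⁹ K⁴.
T = (6.314×10⁹)^(1/4).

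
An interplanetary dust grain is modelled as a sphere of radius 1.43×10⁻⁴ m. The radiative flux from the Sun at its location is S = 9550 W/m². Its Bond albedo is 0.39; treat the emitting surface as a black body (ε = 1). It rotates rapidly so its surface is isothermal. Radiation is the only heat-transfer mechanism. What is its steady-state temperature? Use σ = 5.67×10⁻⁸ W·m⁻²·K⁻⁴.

At equilibrium, absorbed power = emitted power.
Absorbing cross-section = πr² = 6.424×10⁻⁸ m²; emitting surface = 4πr² = 2.570×10⁻⁷ m² (ratio 4).
(1−a)S·A_cross = εσ·A_surf·T⁴  ⇒  T⁴ = (1−a)S/(4σ).
T⁴ = 0.610·9550/(4·5.67×10⁻⁸) = 2.569×10¹⁰ K⁴.
T = (2.569×10¹⁰)^(1/4).

T ≈ 400 K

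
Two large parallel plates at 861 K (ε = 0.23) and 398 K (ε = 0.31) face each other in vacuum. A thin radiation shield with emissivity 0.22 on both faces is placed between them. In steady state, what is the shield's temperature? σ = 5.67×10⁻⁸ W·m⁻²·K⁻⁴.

T_s ≈ 719 K

In steady state the net flux on the hot side equals that on the cold side.
σ(T₁⁴−T_s⁴)/D₁ = σ(T_s⁴−T₂⁴)/D₂, with D₁ = 1/ε₁+1/ε_s−1 = 7.893, D₂ = 1/ε_s+1/ε₂−1 = 6.771.
Solve for T_s⁴: T_s⁴ = (D₂·T₁⁴ + D₁·T₂⁴)/(D₁+D₂) = 2.673×10¹¹ K⁴.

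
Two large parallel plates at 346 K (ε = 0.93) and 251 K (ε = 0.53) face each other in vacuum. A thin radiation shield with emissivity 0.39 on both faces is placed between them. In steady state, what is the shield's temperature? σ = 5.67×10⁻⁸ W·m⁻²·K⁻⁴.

In steady state the net flux on the hot side equals that on the cold side.
σ(T₁⁴−T_s⁴)/D₁ = σ(T_s⁴−T₂⁴)/D₂, with D₁ = 1/ε₁+1/ε_s−1 = 2.639, D₂ = 1/ε_s+1/ε₂−1 = 3.451.
Solve for T_s⁴: T_s⁴ = (D₂·T₁⁴ + D₁·T₂⁴)/(D₁+D₂) = 9.841×10⁹ K⁴.

T_s ≈ 315 K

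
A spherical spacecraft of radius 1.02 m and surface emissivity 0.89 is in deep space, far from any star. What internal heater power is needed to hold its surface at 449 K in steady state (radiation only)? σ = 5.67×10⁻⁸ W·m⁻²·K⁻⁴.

P ≈ 26800 W

P = εσ·4πr²·T⁴.
4πr² = 13.07 m²; T⁴ = 4.064×10¹⁰ K⁴.
P = 0.89·5.67×10⁻⁸·13.07·4.064×10¹⁰.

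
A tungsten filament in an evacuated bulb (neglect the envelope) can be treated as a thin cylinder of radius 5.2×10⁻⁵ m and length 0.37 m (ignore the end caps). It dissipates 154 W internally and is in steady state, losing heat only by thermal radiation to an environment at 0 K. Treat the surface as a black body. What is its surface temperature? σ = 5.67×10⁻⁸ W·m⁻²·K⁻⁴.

T ≈ 2180 K

Steady state: internal power = radiated power, P = εσA T⁴.
Radiating area A = 2πrL = 1.209×10⁻⁴ m².
T⁴ = P/(εσA) = 154/(1.0·5.67×10⁻⁸·1.209×10⁻⁴) = 2.247×10¹³ K⁴.
T = (2.247×10¹³)^(1/4).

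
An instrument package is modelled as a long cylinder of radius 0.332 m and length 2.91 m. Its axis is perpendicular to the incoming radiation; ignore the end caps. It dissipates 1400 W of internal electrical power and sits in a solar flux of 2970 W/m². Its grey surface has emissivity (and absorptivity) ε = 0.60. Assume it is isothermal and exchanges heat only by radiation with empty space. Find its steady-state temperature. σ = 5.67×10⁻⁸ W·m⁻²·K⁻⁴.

At steady state, absorbed solar power + internal power = radiated power.
Absorbed: α·S·A_cross = 0.60·2970·1.932 = 3443 W (cross-section 2rL).
Total input = 3443 + 1400 = 4843 W.
Radiated: εσ·A_surf·T⁴ with A_surf = 2πrL = 6.070 m².
T⁴ = 4843/(0.60·5.67×10⁻⁸·6.070) = 2.345×10¹⁰ K⁴.

T ≈ 391 K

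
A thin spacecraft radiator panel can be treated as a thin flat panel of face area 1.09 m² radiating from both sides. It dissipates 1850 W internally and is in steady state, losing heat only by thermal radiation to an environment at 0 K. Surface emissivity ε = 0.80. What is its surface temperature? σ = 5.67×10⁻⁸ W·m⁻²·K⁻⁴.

T ≈ 370 K

Steady state: internal power = radiated power, P = εσA T⁴.
Radiating area A = 2·1.09 = 2.180 m².
T⁴ = P/(εσA) = 1850/(0.80·5.67×10⁻⁸·2.180) = 1.871×10¹⁰ K⁴.
T = (1.871×10¹⁰)^(1/4).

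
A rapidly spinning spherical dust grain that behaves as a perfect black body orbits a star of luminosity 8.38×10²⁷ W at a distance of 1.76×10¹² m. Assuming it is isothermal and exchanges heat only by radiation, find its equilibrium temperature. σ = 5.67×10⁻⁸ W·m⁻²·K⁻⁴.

First find the stellar flux at distance d: S = L/(4πd²) = 8.38×10²⁷/(4π·(1.76×10¹²)²) = 215.3 W/m².
For an isothermal sphere, absorbed (1−a)S·πr² = emitted σ·4πr²·T⁴, so T⁴ = (1−a)S/(4σ).
T⁴ = 1.00·215.3/(4·5.67×10⁻⁸) = 9.492×10⁸ K⁴.

T ≈ 176 K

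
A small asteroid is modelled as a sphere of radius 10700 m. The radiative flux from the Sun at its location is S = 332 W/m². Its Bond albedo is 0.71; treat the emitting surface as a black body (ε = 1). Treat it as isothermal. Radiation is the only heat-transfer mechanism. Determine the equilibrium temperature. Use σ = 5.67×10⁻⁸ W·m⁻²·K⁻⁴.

T ≈ 144 K

At equilibrium, absorbed power = emitted power.
Absorbing cross-section = πr² = 3.597×10⁸ m²; emitting surface = 4πr² = 1.439×10⁹ m² (ratio 4).
(1−a)S·A_cross = εσ·A_surf·T⁴  ⇒  T⁴ = (1−a)S/(4σ).
T⁴ = 0.290·332/(4·5.67×10⁻⁸) = 4.245×10⁸ K⁴.
T = (4.245×10⁸)^(1/4).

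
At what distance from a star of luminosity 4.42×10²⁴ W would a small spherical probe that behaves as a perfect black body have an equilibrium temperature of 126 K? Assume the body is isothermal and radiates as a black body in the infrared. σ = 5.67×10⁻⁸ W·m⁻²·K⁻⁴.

d ≈ 7.84×10¹⁰ m

For an isothermal black-emitting sphere, (1−a)S·πr² = σ·4πr²·T⁴ ⇒ S = 4σT⁴/(1−a).
S = 4·5.67×10⁻⁸·(126)⁴/1.00 = 57.16 W/m².
Flux falls as S = L/(4πd²), so d = √(L/(4πS)) = √(4.42×10²⁴/(4π·57.16)).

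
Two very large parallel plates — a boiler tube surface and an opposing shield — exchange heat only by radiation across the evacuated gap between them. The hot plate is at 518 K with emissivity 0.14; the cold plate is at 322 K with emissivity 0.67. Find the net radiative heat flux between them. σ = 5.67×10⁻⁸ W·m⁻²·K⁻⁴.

q ≈ 455 W/m²

For two infinite grey parallel plates, q = σ(T₁⁴ − T₂⁴)/(1/ε₁ + 1/ε₂ − 1).
T₁⁴ − T₂⁴ = 7.200×10¹⁰ − 1.075×10¹⁰ = 6.125×10¹⁰ K⁴.
1/ε₁ + 1/ε₂ − 1 = 7.143 + 1.493 − 1 = 7.635.
q = 5.67×10⁻⁸ × 6.125×10¹⁰ / 7.635.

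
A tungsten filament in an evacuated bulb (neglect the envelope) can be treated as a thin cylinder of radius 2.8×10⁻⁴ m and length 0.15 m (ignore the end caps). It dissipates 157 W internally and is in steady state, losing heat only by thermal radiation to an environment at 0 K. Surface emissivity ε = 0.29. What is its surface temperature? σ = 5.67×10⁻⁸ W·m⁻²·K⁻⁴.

T ≈ 2450 K

Steady state: internal power = radiated power, P = εσA T⁴.
Radiating area A = 2πrL = 2.639×10⁻⁴ m².
T⁴ = P/(εσA) = 157/(0.29·5.67×10⁻⁸·2.639×10⁻⁴) = 3.618×10¹³ K⁴.
T = (3.618×10¹³)^(1/4).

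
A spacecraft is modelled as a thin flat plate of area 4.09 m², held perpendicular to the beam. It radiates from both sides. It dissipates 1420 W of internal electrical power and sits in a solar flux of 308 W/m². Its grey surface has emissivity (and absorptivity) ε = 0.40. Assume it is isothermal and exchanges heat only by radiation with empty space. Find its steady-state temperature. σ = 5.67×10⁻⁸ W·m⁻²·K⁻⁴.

T ≈ 319 K

At steady state, absorbed solar power + internal power = radiated power.
Absorbed: α·S·A_cross = 0.40·308·4.090 = 503.9 W (cross-section A).
Total input = 503.9 + 1420 = 1924 W.
Radiated: εσ·A_surf·T⁴ with A_surf = 2A = 8.180 m².
T⁴ = 1924/(0.40·5.67×10⁻⁸·8.180) = 1.037×10¹⁰ K⁴.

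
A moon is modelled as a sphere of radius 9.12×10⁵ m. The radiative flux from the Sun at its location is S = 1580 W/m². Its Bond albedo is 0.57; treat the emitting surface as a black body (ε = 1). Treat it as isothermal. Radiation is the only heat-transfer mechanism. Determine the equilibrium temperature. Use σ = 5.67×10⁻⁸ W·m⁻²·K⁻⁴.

At equilibrium, absorbed power = emitted power.
Absorbing cross-section = πr² = 2.613×10¹² m²; emitting surface = 4πr² = 1.045×10¹³ m² (ratio 4).
(1−a)S·A_cross = εσ·A_surf·T⁴  ⇒  T⁴ = (1−a)S/(4σ).
T⁴ = 0.430·1580/(4·5.67×10⁻⁸) = 2.996×10⁹ K⁴.
T = (2.996×10⁹)^(1/4).

T ≈ 234 K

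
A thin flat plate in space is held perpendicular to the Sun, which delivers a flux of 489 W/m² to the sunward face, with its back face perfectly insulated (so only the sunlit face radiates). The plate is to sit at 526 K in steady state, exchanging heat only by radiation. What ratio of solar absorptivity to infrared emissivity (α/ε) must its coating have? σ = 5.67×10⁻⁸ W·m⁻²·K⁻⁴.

α/ε ≈ 8.88

Balance: αS·A = εσ·1A·T⁴ ⇒ α/ε = σT⁴/S.
α/ε = 5.67×10⁻⁸·(526)⁴/489 = 5.67×10⁻⁸·7.655×10¹⁰/489.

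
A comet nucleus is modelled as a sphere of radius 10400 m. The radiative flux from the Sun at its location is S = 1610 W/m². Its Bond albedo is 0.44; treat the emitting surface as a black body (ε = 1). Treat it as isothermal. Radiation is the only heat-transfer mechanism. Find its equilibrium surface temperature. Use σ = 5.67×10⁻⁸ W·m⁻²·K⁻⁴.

At equilibrium, absorbed power = emitted power.
Absorbing cross-section = πr² = 3.398×10⁸ m²; emitting surface = 4πr² = 1.359×10⁹ m² (ratio 4).
(1−a)S·A_cross = εσ·A_surf·T⁴  ⇒  T⁴ = (1−a)S/(4σ).
T⁴ = 0.560·1610/(4·5.67×10⁻⁸) = 3.975×10⁹ K⁴.
T = (3.975×10⁹)^(1/4).

T ≈ 251 K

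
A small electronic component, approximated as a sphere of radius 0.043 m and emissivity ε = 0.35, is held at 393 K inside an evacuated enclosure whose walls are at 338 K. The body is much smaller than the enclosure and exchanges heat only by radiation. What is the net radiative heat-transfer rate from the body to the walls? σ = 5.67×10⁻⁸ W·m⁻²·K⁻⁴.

P_net ≈ 4.98 W

For a small grey body in a large enclosure: P_net = εσA(T_body⁴ − T_wall⁴).
A = 4πr² = 0.02324 m²; T_body⁴ − T_wall⁴ = 2.385×10¹⁰ − 1.305×10¹⁰ = 1.080×10¹⁰ K⁴.
|P_net| = 0.35·5.67×10⁻⁸·0.02324·1.080×10¹⁰.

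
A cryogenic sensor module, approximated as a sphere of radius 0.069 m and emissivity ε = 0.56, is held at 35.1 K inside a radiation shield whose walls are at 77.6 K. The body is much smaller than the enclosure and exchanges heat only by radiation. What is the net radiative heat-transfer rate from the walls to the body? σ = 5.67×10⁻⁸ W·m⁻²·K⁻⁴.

P_net ≈ 0.0660 W

For a small grey body in a large enclosure: P_net = εσA(T_body⁴ − T_wall⁴).
A = 4πr² = 0.05983 m²; T_body⁴ − T_wall⁴ = 1.518×10⁶ − 3.626×10⁷ = -3.474×10⁷ K⁴.
|P_net| = 0.56·5.67×10⁻⁸·0.05983·3.474×10⁷.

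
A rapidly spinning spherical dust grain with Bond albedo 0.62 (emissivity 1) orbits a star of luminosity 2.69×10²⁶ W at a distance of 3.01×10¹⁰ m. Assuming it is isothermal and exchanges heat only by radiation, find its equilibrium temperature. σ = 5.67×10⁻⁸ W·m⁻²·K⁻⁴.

T ≈ 446 K

First find the stellar flux at distance d: S = L/(4πd²) = 2.69×10²⁶/(4π·(3.01×10¹⁰)²) = 23630 W/m².
For an isothermal sphere, absorbed (1−a)S·πr² = emitted σ·4πr²·T⁴, so T⁴ = (1−a)S/(4σ).
T⁴ = 0.380·23630/(4·5.67×10⁻⁸) = 3.959×10¹⁰ K⁴.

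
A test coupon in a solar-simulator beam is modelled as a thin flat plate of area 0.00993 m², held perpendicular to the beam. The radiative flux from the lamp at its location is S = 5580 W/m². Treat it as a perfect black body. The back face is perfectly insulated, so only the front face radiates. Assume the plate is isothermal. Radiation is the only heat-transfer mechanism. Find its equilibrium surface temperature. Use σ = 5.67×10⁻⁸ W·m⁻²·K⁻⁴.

T ≈ 560 K

At equilibrium, absorbed power = emitted power.
Absorbing cross-section = A = 0.009930 m²; emitting surface = A = 0.009930 m² (ratio 1).
S·A_cross = εσ·A_surf·T⁴  ⇒  T⁴ = S/(1σ).
T⁴ = 1.00·5580/(1·5.67×10⁻⁸) = 9.841×10¹⁰ K⁴.
T = (9.841×10¹⁰)^(1/4).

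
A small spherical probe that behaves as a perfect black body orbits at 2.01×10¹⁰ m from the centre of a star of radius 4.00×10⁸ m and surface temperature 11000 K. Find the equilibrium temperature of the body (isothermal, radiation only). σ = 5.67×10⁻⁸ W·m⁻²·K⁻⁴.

The star's surface emits σT_*⁴; at distance d the flux is S = σT_*⁴(R_*/d)².
S = 5.67×10⁻⁸·(11000)⁴·(4.00×10⁸/2.01×10¹⁰)² = 3.288×10⁵ W/m².
For an isothermal sphere T⁴ = (1−a)S/(4σ) = 1.450×10¹² K⁴.

T ≈ 1100 K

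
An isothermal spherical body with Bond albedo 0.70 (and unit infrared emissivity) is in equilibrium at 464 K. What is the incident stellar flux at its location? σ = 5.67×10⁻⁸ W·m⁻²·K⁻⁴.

S ≈ 35000 W/m²

(1−a)S·πr² = σ·4πr²·T⁴ ⇒ S = 4σT⁴/(1−a).
S = 4·5.67×10⁻⁸·4.635×10¹⁰/0.300.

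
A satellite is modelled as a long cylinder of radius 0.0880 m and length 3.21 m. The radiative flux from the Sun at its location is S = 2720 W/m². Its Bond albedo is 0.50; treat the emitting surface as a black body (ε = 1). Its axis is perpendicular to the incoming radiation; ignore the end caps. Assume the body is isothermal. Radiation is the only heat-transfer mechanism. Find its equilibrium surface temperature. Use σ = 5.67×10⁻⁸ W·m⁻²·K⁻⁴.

At equilibrium, absorbed power = emitted power.
Absorbing cross-section = 2rL = 0.5650 m²; emitting surface = 2πrL = 1.775 m² (ratio π).
(1−a)S·A_cross = εσ·A_surf·T⁴  ⇒  T⁴ = (1−a)S/(πσ).
T⁴ = 0.500·2720/(π·5.67×10⁻⁸) = 7.635×10⁹ K⁴.
T = (7.635×10⁹)^(1/4).

T ≈ 296 K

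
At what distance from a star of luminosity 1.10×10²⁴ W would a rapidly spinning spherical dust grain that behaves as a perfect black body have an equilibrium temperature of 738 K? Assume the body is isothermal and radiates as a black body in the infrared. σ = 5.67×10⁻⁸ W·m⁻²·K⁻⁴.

For an isothermal black-emitting sphere, (1−a)S·πr² = σ·4πr²·T⁴ ⇒ S = 4σT⁴/(1−a).
S = 4·5.67×10⁻⁸·(738)⁴/1.00 = 67280 W/m².
Flux falls as S = L/(4πd²), so d = √(L/(4πS)) = √(1.10×10²⁴/(4π·67280)).

d ≈ 1.14×10⁹ m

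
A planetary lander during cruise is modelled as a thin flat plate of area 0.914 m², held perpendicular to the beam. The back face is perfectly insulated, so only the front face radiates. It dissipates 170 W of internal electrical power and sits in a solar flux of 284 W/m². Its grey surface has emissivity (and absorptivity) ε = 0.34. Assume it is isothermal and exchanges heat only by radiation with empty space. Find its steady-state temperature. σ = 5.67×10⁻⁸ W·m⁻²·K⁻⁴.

At steady state, absorbed solar power + internal power = radiated power.
Absorbed: α·S·A_cross = 0.34·284·0.9140 = 88.26 W (cross-section A).
Total input = 88.26 + 170 = 258.3 W.
Radiated: εσ·A_surf·T⁴ with A_surf = A = 0.9140 m².
T⁴ = 258.3/(0.34·5.67×10⁻⁸·0.9140) = 1.466×10¹⁰ K⁴.

T ≈ 348 K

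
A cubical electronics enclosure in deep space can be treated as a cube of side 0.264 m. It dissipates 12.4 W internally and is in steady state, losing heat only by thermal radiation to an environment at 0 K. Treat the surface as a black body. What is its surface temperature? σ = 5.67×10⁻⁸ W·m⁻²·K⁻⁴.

Steady state: internal power = radiated power, P = εσA T⁴.
Radiating area A = 6L² = 0.4182 m².
T⁴ = P/(εσA) = 12.4/(1.0·5.67×10⁻⁸·0.4182) = 5.230×10⁸ K⁴.
T = (5.230×10⁸)^(1/4).

T ≈ 151 K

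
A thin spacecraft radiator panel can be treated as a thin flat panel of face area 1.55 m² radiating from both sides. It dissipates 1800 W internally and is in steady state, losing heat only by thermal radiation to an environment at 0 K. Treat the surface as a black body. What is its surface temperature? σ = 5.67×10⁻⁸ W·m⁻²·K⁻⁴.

T ≈ 318 K

Steady state: internal power = radiated power, P = εσA T⁴.
Radiating area A = 2·1.55 = 3.100 m².
T⁴ = P/(εσA) = 1800/(1.0·5.67×10⁻⁸·3.100) = 1.024×10¹⁰ K⁴.
T = (1.024×10¹⁰)^(1/4).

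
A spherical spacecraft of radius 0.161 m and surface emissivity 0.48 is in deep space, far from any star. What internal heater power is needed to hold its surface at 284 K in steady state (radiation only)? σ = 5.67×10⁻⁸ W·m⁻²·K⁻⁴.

P = εσ·4πr²·T⁴.
4πr² = 0.3257 m²; T⁴ = 6.505×10⁹ K⁴.
P = 0.48·5.67×10⁻⁸·0.3257·6.505×10⁹.

P ≈ 57.7 W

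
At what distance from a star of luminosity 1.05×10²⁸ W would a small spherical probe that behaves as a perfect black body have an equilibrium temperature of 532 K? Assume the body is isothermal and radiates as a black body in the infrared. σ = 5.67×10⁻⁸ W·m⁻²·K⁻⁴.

d ≈ 2.14×10¹¹ m

For an isothermal black-emitting sphere, (1−a)S·πr² = σ·4πr²·T⁴ ⇒ S = 4σT⁴/(1−a).
S = 4·5.67×10⁻⁸·(532)⁴/1.00 = 18170 W/m².
Flux falls as S = L/(4πd²), so d = √(L/(4πS)) = √(1.05×10²⁸/(4π·18170)).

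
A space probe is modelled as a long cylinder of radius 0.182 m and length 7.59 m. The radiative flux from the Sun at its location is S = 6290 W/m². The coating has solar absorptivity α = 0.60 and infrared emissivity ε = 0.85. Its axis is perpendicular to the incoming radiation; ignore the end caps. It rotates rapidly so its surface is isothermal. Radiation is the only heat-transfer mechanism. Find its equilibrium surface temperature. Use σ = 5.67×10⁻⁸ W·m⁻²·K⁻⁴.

T ≈ 397 K

At equilibrium, absorbed power = emitted power.
Absorbing cross-section = 2rL = 2.763 m²; emitting surface = 2πrL = 8.679 m² (ratio π).
αS·A_cross = εσ·A_surf·T⁴  ⇒  T⁴ = αS/(ε·πσ).
T⁴ = 0.600·6290/(0.85·π·5.67×10⁻⁸) = 2.493×10¹⁰ K⁴.
T = (2.493×10¹⁰)^(1/4).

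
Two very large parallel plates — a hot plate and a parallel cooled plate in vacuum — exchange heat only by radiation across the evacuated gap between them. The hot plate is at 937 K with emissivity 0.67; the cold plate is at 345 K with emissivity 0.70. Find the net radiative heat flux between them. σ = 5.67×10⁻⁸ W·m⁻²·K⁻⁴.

For two infinite grey parallel plates, q = σ(T₁⁴ − T₂⁴)/(1/ε₁ + 1/ε₂ − 1).
T₁⁴ − T₂⁴ = 7.708×10¹¹ − 1.417×10¹⁰ = 7.567×10¹¹ K⁴.
1/ε₁ + 1/ε₂ − 1 = 1.493 + 1.429 − 1 = 1.921.
q = 5.67×10⁻⁸ × 7.567×10¹¹ / 1.921.

q ≈ 22300 W/m²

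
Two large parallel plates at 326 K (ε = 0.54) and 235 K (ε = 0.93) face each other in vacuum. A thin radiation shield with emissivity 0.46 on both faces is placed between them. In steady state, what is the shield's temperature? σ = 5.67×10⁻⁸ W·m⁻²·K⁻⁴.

T_s ≈ 285 K

In steady state the net flux on the hot side equals that on the cold side.
σ(T₁⁴−T_s⁴)/D₁ = σ(T_s⁴−T₂⁴)/D₂, with D₁ = 1/ε₁+1/ε_s−1 = 3.026, D₂ = 1/ε_s+1/ε₂−1 = 2.249.
Solve for T_s⁴: T_s⁴ = (D₂·T₁⁴ + D₁·T₂⁴)/(D₁+D₂) = 6.565×10⁹ K⁴.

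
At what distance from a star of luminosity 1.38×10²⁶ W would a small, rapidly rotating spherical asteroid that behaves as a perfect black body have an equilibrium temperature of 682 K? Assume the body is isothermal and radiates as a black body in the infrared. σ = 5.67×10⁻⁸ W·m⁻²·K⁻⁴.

d ≈ 1.50×10¹⁰ m

For an isothermal black-emitting sphere, (1−a)S·πr² = σ·4πr²·T⁴ ⇒ S = 4σT⁴/(1−a).
S = 4·5.67×10⁻⁸·(682)⁴/1.00 = 49070 W/m².
Flux falls as S = L/(4πd²), so d = √(L/(4πS)) = √(1.38×10²⁶/(4π·49070)).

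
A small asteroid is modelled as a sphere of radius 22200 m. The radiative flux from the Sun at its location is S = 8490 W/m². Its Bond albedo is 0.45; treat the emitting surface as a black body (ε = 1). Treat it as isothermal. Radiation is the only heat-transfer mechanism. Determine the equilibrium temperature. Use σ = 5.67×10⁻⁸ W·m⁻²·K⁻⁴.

T ≈ 379 K

At equilibrium, absorbed power = emitted power.
Absorbing cross-section = πr² = 1.548×10⁹ m²; emitting surface = 4πr² = 6.193×10⁹ m² (ratio 4).
(1−a)S·A_cross = εσ·A_surf·T⁴  ⇒  T⁴ = (1−a)S/(4σ).
T⁴ = 0.550·8490/(4·5.67×10⁻⁸) = 2.059×10¹⁰ K⁴.
T = (2.059×10¹⁰)^(1/4).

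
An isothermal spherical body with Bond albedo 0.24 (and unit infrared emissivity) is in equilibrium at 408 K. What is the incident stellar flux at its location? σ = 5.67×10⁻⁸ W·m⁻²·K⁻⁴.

S ≈ 8270 W/m²

(1−a)S·πr² = σ·4πr²·T⁴ ⇒ S = 4σT⁴/(1−a).
S = 4·5.67×10⁻⁸·2.771×10¹⁰/0.760.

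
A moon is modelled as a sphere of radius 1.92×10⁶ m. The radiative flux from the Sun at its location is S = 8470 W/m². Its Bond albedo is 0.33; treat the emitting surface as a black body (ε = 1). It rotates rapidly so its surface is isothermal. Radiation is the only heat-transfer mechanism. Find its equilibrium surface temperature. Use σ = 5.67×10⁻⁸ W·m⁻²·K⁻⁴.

At equilibrium, absorbed power = emitted power.
Absorbing cross-section = πr² = 1.158×10¹³ m²; emitting surface = 4πr² = 4.632×10¹³ m² (ratio 4).
(1−a)S·A_cross = εσ·A_surf·T⁴  ⇒  T⁴ = (1−a)S/(4σ).
T⁴ = 0.670·8470/(4·5.67×10⁻⁸) = 2.502×10¹⁰ K⁴.
T = (2.502×10¹⁰)^(1/4).

T ≈ 398 K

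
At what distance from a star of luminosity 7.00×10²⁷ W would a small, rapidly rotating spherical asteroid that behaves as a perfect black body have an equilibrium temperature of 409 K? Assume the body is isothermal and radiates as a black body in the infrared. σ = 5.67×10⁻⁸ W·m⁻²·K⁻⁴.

d ≈ 2.96×10¹¹ m

For an isothermal black-emitting sphere, (1−a)S·πr² = σ·4πr²·T⁴ ⇒ S = 4σT⁴/(1−a).
S = 4·5.67×10⁻⁸·(409)⁴/1.00 = 6347 W/m².
Flux falls as S = L/(4πd²), so d = √(L/(4πS)) = √(7.00×10²⁷/(4π·6347)).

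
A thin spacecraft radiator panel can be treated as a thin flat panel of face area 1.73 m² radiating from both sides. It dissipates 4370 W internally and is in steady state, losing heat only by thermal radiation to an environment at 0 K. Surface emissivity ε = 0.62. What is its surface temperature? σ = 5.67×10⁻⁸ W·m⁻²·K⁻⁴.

Steady state: internal power = radiated power, P = εσA T⁴.
Radiating area A = 2·1.73 = 3.460 m².
T⁴ = P/(εσA) = 4370/(0.62·5.67×10⁻⁸·3.460) = 3.593×10¹⁰ K⁴.
T = (3.593×10¹⁰)^(1/4).

T ≈ 435 K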